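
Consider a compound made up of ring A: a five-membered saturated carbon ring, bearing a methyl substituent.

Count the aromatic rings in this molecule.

Ring A has only sp³ atoms, so it is not fully conjugated — not aromatic (cyclopentane).

0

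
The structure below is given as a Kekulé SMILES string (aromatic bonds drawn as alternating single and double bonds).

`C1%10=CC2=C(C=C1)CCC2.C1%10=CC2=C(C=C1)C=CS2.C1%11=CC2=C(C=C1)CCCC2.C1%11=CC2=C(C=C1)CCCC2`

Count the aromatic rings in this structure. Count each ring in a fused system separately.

The SMILES encodes a six-membered carbon ring with three alternating C=C double bonds, fused to a saturated five-membered carbon ring; a six-membered carbon ring with three alternating C=C double bonds, fused to a five-membered ring containing one sulfur and two C=C double bonds; a six-membered carbon ring with three alternating C=C double bonds, fused to a saturated six-membered carbon ring; a six-membered carbon ring with three alternating C=C double bonds, fused to a saturated six-membered carbon ring.
The 6-membered ring is fully conjugated (every ring atom contributes a p orbital); 3 ring double bonds give 6 π electrons. That satisfies 4n+2 with n=1, so it is aromatic (benzene ring).
The 5-membered ring has three sp³ carbons, so it is not fully conjugated — not aromatic (cyclopentane ring).
The fused 6/5-membered bicyclic (with one sulfur) is a single π system with 9 sp² atoms and 10 π electrons from ring double bonds plus a heteroatom lone pair. 10 = 4(2)+2, so the system is aromatic and both rings count as aromatic (benzothiophene).
The second 6-membered ring has a continuous p-orbital overlap around the ring; 3 ring double bonds give 6 π electrons. That satisfies 4n+2 with n=1, so it is aromatic (benzene ring).
The third 6-membered ring has four sp³ carbons, so it is not fully conjugated — not aromatic (cyclohexane ring).
The fourth 6-membered ring is planar and fully conjugated; 3 ring double bonds give 6 π electrons. That satisfies 4n+2 with n=1, so it is aromatic (benzene ring).
The fifth 6-membered ring has four sp³ carbons, so it is not fully conjugated — not aromatic (cyclohexane ring).
5 of the 8 rings are aromatic. Total: 5.

5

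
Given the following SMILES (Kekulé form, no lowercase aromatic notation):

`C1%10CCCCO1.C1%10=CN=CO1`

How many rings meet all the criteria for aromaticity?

1

The SMILES encodes a six-membered saturated ring of five carbons and one oxygen; a five-membered ring with an oxygen at position 1 and a nitrogen at position 3 (in a C=N bond), with two double bonds.
The 6-membered ring with one oxygen has only sp³ atoms, so it is not fully conjugated — not aromatic (tetrahydropyran).
The 5-membered ring with one oxygen and one =N– has a continuous p-orbital overlap around the ring; 2 ring double bonds (4 π electrons) plus a heteroatom lone pair (2) give 6 π electrons. That satisfies 4n+2 with n=1, so it is aromatic (oxazole).
1 of the 2 rings is aromatic. Total: 1.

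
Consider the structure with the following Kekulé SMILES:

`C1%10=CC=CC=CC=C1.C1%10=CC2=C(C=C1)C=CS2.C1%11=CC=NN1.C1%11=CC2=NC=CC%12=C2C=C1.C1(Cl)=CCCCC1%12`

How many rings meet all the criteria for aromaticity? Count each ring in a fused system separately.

The SMILES encodes an eight-membered carbon ring with four alternating C=C double bonds; a six-membered carbon ring with three alternating C=C double bonds, fused to a five-membered ring containing one sulfur and two C=C double bonds; a five-membered ring with two adjacent nitrogens (one bearing H, one in a double bond) and two double bonds; two fused six-membered rings, each with three alternating double bonds; one ring is all carbon and the other has one ring nitrogen; a six-membered carbon ring with one C=C double bond.
The 8-membered ring has only sp² ring atoms; a planar conformation would have a fully conjugated π system of 8 electrons. But 8 = 4(2), which is 4n not 4n+2, so it is not aromatic (cyclooctatetraene) — cyclooctatetraene distorts into a non-planar tub to avoid antiaromaticity.
The fused 6/5-membered bicyclic (with one sulfur) is a single π system with 9 sp² atoms and 10 π electrons from ring double bonds plus a heteroatom lone pair. 10 = 4(2)+2, so the system is aromatic and both rings count as aromatic (benzothiophene).
The 5-membered ring with two adjacent nitrogens (one N–H, one =N–) has a continuous p-orbital overlap around the ring; 2 ring double bonds (4 π electrons) plus a heteroatom lone pair (2) give 6 π electrons. That satisfies 4n+2 with n=1, so it is aromatic (pyrazole).
The fused 6/6-membered bicyclic (with one nitrogen) is a single π system with 10 sp² atoms and 10 π electrons from ring double bonds. 10 = 4(2)+2, so the system is aromatic and both rings count as aromatic (quinoline).
The 6-membered ring has four sp³ carbons, so it is not fully conjugated — not aromatic (cyclohexene).
5 of the 7 rings are aromatic. Total: 5.

5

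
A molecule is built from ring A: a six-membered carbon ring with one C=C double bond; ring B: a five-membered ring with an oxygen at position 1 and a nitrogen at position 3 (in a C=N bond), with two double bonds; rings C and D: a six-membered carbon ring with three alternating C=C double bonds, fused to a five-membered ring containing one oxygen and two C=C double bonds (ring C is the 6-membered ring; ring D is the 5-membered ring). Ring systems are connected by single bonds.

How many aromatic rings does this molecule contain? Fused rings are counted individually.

Ring A has four sp³ carbons, so it is not fully conjugated — not aromatic (cyclohexene).
Ring B is planar and fully conjugated; 2 ring double bonds (4 π electrons) plus a heteroatom lone pair (2) give 6 π electrons. That satisfies 4n+2 with n=1, so ring B is aromatic (oxazole).
Rings C and D form a fused bicyclic system (with one oxygen) with 9 sp² atoms and 10 π electrons from ring double bonds plus a heteroatom lone pair. 10 = 4(2)+2, so the system is aromatic and both rings count as aromatic (benzofuran).
Aromatic: B, C, D. Total: 3.

3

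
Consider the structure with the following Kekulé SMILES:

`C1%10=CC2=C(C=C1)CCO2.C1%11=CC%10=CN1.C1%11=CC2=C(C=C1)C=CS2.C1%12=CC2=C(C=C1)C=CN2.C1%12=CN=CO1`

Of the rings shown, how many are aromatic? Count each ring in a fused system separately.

The SMILES encodes a six-membered carbon ring with three alternating C=C double bonds, fused to a five-membered ring containing one oxygen and two sp³ carbons; a five-membered ring of four carbons and one nitrogen bearing a hydrogen, with two C=C double bonds; a six-membered carbon ring with three alternating C=C double bonds, fused to a five-membered ring containing one sulfur and two C=C double bonds; a six-membered carbon ring with three alternating C=C double bonds, fused to a five-membered ring containing one N–H nitrogen and two C=C double bonds; a five-membered ring with an oxygen at position 1 and a nitrogen at position 3 (in a C=N bond), with two double bonds.
The 6-membered ring is fully conjugated (every ring atom contributes a p orbital); 3 ring double bonds give 6 π electrons. Since 6 = 4n+2 (n=1), it is aromatic (benzene ring).
The 5-membered ring with one oxygen has two sp³ carbons, so it is not fully conjugated — not aromatic (oxolane ring).
The 5-membered ring with one N–H is planar and fully conjugated; 2 ring double bonds (4 π electrons) plus a heteroatom lone pair (2) give 6 π electrons. Since 6 = 4n+2 (n=1), it is aromatic (pyrrole).
The fused 6/5-membered bicyclic (with one sulfur) is a single π system with 9 sp² atoms and 10 π electrons from ring double bonds plus a heteroatom lone pair. 10 = 4(2)+2, so the system is aromatic and both rings count as aromatic (benzothiophene).
The fused 6/5-membered bicyclic (with one N–H) is a single π system with 9 sp² atoms and 10 π electrons from ring double bonds plus a heteroatom lone pair. 10 = 4(2)+2, so the system is aromatic and both rings count as aromatic (indole).
The 5-membered ring with one oxygen and one =N– is fully conjugated (every ring atom contributes a p orbital); 2 ring double bonds (4 π electrons) plus a heteroatom lone pair (2) give 6 π electrons. That satisfies 4n+2 with n=1, so it is aromatic (oxazole).
7 of the 8 rings are aromatic. Total: 7.

7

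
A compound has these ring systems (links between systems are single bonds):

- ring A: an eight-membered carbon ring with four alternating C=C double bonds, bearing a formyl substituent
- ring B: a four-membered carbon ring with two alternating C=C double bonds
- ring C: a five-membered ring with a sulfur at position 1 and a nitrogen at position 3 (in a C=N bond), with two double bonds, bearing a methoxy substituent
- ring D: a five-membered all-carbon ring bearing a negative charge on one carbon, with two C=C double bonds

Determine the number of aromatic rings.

2

Ring A has only sp² ring atoms; a planar conformation would have a fully conjugated π system of 8 electrons. But 8 = 4(2), which is 4n not 4n+2, so ring A is not aromatic (cyclooctatetraene) — cyclooctatetraene distorts into a non-planar tub to avoid antiaromaticity.
Ring B has only sp² ring atoms; a planar conformation would have a fully conjugated π system of 4 electrons. But 4 = 4(1), which is 4n not 4n+2, so ring B is not aromatic (cyclobutadiene) — cyclobutadiene is antiaromatic and distorts to a rectangle.
Ring C is fully conjugated (every ring atom contributes a p orbital); 2 ring double bonds (4 π electrons) plus a heteroatom lone pair (2) give 6 π electrons. 6 = 4(1)+2, so ring C is aromatic (thiazole).
Ring D has a continuous p-orbital overlap around the ring; 2 ring double bonds (4 π electrons) plus the carbanion lone pair (2) give 6 π electrons. Since 6 = 4n+2 (n=1), ring D is aromatic (cyclopentadienyl anion).
Aromatic: C, D. Total: 2.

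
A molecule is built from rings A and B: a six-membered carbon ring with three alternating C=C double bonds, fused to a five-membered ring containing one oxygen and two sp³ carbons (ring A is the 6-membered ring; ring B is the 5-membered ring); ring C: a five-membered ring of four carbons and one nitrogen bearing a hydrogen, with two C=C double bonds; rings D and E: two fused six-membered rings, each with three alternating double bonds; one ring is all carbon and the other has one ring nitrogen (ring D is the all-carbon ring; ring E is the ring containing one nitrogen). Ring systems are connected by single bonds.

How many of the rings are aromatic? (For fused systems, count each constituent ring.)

Ring A has a continuous p-orbital overlap around the ring; 3 ring double bonds give 6 π electrons. 6 = 4(1)+2, so ring A is aromatic (benzene ring).
Ring B has two sp³ carbons, so it is not fully conjugated — not aromatic (oxolane ring).
Ring C is planar and fully conjugated; 2 ring double bonds (4 π electrons) plus a heteroatom lone pair (2) give 6 π electrons. 6 = 4(1)+2, so ring C is aromatic (pyrrole).
Rings D and E form a fused bicyclic system (with one nitrogen) with 10 sp² atoms and 10 π electrons from ring double bonds. 10 = 4(2)+2, so the system is aromatic and both rings count as aromatic (quinoline).
Aromatic: A, C, D, E. Total: 4.

4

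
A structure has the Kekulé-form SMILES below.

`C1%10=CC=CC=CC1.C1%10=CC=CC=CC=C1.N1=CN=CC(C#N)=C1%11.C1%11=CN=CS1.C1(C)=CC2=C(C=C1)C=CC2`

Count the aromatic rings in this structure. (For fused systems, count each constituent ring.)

3

The SMILES encodes a seven-membered carbon ring with three C=C double bonds and one sp³ carbon; an eight-membered carbon ring with four alternating C=C double bonds; a six-membered ring with nitrogens at positions 1 and 3 and three alternating double bonds; a five-membered ring with a sulfur at position 1 and a nitrogen at position 3 (in a C=N bond), with two double bonds; a six-membered carbon ring with three alternating C=C double bonds, fused to a five-membered carbon ring containing one C=C double bond and one sp³ carbon.
The 7-membered ring has one sp³ carbon, so it is not fully conjugated — not aromatic (cycloheptatriene).
The 8-membered ring has only sp² ring atoms; a planar conformation would have a fully conjugated π system of 8 electrons. But 8 = 4(2), which is 4n not 4n+2, so it is not aromatic (cyclooctatetraene) — cyclooctatetraene distorts into a non-planar tub to avoid antiaromaticity.
The 6-membered ring with two nitrogens (1,3) is planar and fully conjugated; 3 ring double bonds give 6 π electrons. 6 = 4(1)+2, so it is aromatic (pyrimidine).
The 5-membered ring with one sulfur and one =N– is planar and fully conjugated; 2 ring double bonds (4 π electrons) plus a heteroatom lone pair (2) give 6 π electrons. That satisfies 4n+2 with n=1, so it is aromatic (thiazole).
The 6-membered ring is fully conjugated (every ring atom contributes a p orbital); 3 ring double bonds give 6 π electrons. That satisfies 4n+2 with n=1, so it is aromatic (benzene ring).
The 5-membered ring has one sp³ carbon, so it is not fully conjugated — not aromatic (cyclopentene ring).
3 of the 6 rings are aromatic. Total: 3.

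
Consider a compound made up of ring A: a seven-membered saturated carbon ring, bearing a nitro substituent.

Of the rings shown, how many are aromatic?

Ring A has only sp³ atoms, so it is not fully conjugated — not aromatic (cycloheptane).

0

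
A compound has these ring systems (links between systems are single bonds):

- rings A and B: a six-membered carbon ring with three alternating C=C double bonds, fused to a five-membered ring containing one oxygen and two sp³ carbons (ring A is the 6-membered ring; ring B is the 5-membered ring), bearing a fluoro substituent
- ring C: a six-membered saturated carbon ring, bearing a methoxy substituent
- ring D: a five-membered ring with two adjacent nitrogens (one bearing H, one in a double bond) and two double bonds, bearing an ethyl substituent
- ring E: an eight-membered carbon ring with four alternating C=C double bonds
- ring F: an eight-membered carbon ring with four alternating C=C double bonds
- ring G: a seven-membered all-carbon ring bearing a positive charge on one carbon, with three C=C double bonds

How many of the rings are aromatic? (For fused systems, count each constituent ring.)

3

Ring A is fully conjugated (every ring atom contributes a p orbital); 3 ring double bonds give 6 π electrons. Since 6 = 4n+2 (n=1), ring A is aromatic (benzene ring).
Ring B has two sp³ carbons, so it is not fully conjugated — not aromatic (oxolane ring).
Ring C has only sp³ atoms, so it is not fully conjugated — not aromatic (cyclohexane).
Ring D is fully conjugated (every ring atom contributes a p orbital); 2 ring double bonds (4 π electrons) plus a heteroatom lone pair (2) give 6 π electrons. 6 = 4(1)+2, so ring D is aromatic (pyrazole).
Ring E has only sp² ring atoms; a planar conformation would have a fully conjugated π system of 8 electrons. But 8 = 4(2), which is 4n not 4n+2, so ring E is not aromatic (cyclooctatetraene) — cyclooctatetraene distorts into a non-planar tub to avoid antiaromaticity.
Ring F has only sp² ring atoms; a planar conformation would have a fully conjugated π system of 8 electrons. But 8 = 4(2), which is 4n not 4n+2, so ring F is not aromatic (cyclooctatetraene) — cyclooctatetraene distorts into a non-planar tub to avoid antiaromaticity.
Ring G has a continuous p-orbital overlap around the ring; 3 ring double bonds (6 π electrons) plus the carbocation's empty p orbital (0, but keeps the ring conjugated) give 6 π electrons. That satisfies 4n+2 with n=1, so ring G is aromatic (tropylium cation).
Aromatic: A, D, G. Total: 3.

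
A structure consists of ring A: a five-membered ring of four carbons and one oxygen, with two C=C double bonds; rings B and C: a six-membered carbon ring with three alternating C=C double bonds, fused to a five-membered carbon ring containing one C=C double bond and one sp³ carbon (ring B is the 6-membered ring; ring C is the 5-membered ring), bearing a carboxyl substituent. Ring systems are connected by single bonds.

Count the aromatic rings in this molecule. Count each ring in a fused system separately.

Ring A is planar and fully conjugated; 2 ring double bonds (4 π electrons) plus a heteroatom lone pair (2) give 6 π electrons. Since 6 = 4n+2 (n=1), ring A is aromatic (furan).
Ring B is planar and fully conjugated; 3 ring double bonds give 6 π electrons. Since 6 = 4n+2 (n=1), ring B is aromatic (benzene ring).
Ring C has one sp³ carbon, so it is not fully conjugated — not aromatic (cyclopentene ring).
Aromatic: A, B. Total: 2.

2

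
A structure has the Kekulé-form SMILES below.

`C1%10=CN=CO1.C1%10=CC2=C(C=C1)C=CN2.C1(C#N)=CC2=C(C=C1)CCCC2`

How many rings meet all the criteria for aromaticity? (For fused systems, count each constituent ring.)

The SMILES encodes a five-membered ring with an oxygen at position 1 and a nitrogen at position 3 (in a C=N bond), with two double bonds; a six-membered carbon ring with three alternating C=C double bonds, fused to a five-membered ring containing one N–H nitrogen and two C=C double bonds; a six-membered carbon ring with three alternating C=C double bonds, fused to a saturated six-membered carbon ring.
The 5-membered ring with one oxygen and one =N– is planar and fully conjugated; 2 ring double bonds (4 π electrons) plus a heteroatom lone pair (2) give 6 π electrons. Since 6 = 4n+2 (n=1), it is aromatic (oxazole).
The fused 6/5-membered bicyclic (with one N–H) is a single π system with 9 sp² atoms and 10 π electrons from ring double bonds plus a heteroatom lone pair. 10 = 4(2)+2, so the system is aromatic and both rings count as aromatic (indole).
The 6-membered ring has a continuous p-orbital overlap around the ring; 3 ring double bonds give 6 π electrons. Since 6 = 4n+2 (n=1), it is aromatic (benzene ring).
The second 6-membered ring has four sp³ carbons, so it is not fully conjugated — not aromatic (cyclohexane ring).
4 of the 5 rings are aromatic. Total: 4.

4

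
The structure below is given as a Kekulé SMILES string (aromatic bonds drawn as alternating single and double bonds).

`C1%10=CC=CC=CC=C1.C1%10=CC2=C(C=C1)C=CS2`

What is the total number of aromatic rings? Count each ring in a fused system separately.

The SMILES encodes an eight-membered carbon ring with four alternating C=C double bonds; a six-membered carbon ring with three alternating C=C double bonds, fused to a five-membered ring containing one sulfur and two C=C double bonds.
The 8-membered ring has only sp² ring atoms; a planar conformation would have a fully conjugated π system of 8 electrons. But 8 = 4(2), which is 4n not 4n+2, so it is not aromatic (cyclooctatetraene) — cyclooctatetraene distorts into a non-planar tub to avoid antiaromaticity.
The fused 6/5-membered bicyclic (with one sulfur) is a single π system with 9 sp² atoms and 10 π electrons from ring double bonds plus a heteroatom lone pair. 10 = 4(2)+2, so the system is aromatic and both rings count as aromatic (benzothiophene).
2 of the 3 rings are aromatic. Total: 2.

2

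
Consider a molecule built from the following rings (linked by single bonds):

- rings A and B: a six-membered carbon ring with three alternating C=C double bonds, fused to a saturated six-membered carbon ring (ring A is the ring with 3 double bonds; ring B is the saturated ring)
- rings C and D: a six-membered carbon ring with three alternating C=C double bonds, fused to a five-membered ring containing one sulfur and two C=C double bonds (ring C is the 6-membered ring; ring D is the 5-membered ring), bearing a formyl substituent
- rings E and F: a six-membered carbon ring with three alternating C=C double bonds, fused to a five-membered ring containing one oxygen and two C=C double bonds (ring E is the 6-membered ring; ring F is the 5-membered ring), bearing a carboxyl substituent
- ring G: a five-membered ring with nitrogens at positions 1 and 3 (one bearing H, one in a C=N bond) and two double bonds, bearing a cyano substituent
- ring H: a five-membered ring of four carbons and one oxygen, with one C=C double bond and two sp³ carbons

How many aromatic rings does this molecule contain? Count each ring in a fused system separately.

Ring A is fully conjugated (every ring atom contributes a p orbital); 3 ring double bonds give 6 π electrons. That satisfies 4n+2 with n=1, so ring A is aromatic (benzene ring).
Ring B has four sp³ carbons, so it is not fully conjugated — not aromatic (cyclohexane ring).
Rings C and D form a fused bicyclic system (with one sulfur) with 9 sp² atoms and 10 π electrons from ring double bonds plus a heteroatom lone pair. 10 = 4(2)+2, so the system is aromatic and both rings count as aromatic (benzothiophene).
Rings E and F form a fused bicyclic system (with one oxygen) with 9 sp² atoms and 10 π electrons from ring double bonds plus a heteroatom lone pair. 10 = 4(2)+2, so the system is aromatic and both rings count as aromatic (benzofuran).
Ring G has a continuous p-orbital overlap around the ring; 2 ring double bonds (4 π electrons) plus a heteroatom lone pair (2) give 6 π electrons. 6 = 4(1)+2, so ring G is aromatic (imidazole).
Ring H has two sp³ carbons, so it is not fully conjugated — not aromatic (2,3-dihydrofuran).
Aromatic: A, C, D, E, F, G. Total: 6.

6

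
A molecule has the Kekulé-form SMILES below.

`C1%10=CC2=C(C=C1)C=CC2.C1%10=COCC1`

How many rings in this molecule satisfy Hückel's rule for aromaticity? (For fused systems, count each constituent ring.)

1

The SMILES encodes a six-membered carbon ring with three alternating C=C double bonds, fused to a five-membered carbon ring containing one C=C double bond and one sp³ carbon; a five-membered ring of four carbons and one oxygen, with one C=C double bond and two sp³ carbons.
The 6-membered ring is fully conjugated (every ring atom contributes a p orbital); 3 ring double bonds give 6 π electrons. Since 6 = 4n+2 (n=1), it is aromatic (benzene ring).
The 5-membered ring has one sp³ carbon, so it is not fully conjugated — not aromatic (cyclopentene ring).
The 5-membered ring with one oxygen has two sp³ carbons, so it is not fully conjugated — not aromatic (2,3-dihydrofuran).
1 of the 3 rings is aromatic. Total: 1.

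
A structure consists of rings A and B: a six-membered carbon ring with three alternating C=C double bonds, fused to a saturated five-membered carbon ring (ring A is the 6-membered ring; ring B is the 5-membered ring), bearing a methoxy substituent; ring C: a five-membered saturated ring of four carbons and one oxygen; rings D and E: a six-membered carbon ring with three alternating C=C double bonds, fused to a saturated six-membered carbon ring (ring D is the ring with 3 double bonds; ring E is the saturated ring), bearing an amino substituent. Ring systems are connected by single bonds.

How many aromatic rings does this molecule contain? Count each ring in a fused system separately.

2

Ring A is fully conjugated (every ring atom contributes a p orbital); 3 ring double bonds give 6 π electrons. Since 6 = 4n+2 (n=1), ring A is aromatic (benzene ring).
Ring B has three sp³ carbons, so it is not fully conjugated — not aromatic (cyclopentane ring).
Ring C has only sp³ atoms, so it is not fully conjugated — not aromatic (tetrahydrofuran).
Ring D has a continuous p-orbital overlap around the ring; 3 ring double bonds give 6 π electrons. That satisfies 4n+2 with n=1, so ring D is aromatic (benzene ring).
Ring E has four sp³ carbons, so it is not fully conjugated — not aromatic (cyclohexane ring).
Aromatic: A, D. Total: 2.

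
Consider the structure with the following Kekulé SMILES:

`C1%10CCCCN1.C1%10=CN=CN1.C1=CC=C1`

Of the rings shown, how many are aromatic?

The SMILES encodes a six-membered saturated ring of five carbons and one N–H nitrogen; a five-membered ring with nitrogens at positions 1 and 3 (one bearing H, one in a C=N bond) and two double bonds; a four-membered carbon ring with two alternating C=C double bonds.
The 6-membered ring with one N–H has only sp³ atoms, so it is not fully conjugated — not aromatic (piperidine).
The 5-membered ring with two nitrogens (one N–H, one =N–) is planar and fully conjugated; 2 ring double bonds (4 π electrons) plus a heteroatom lone pair (2) give 6 π electrons. That satisfies 4n+2 with n=1, so it is aromatic (imidazole).
The 4-membered ring has only sp² ring atoms; a planar conformation would have a fully conjugated π system of 4 electrons. But 4 = 4(1), which is 4n not 4n+2, so it is not aromatic (cyclobutadiene) — cyclobutadiene is antiaromatic and distorts to a rectangle.
1 of the 3 rings is aromatic. Total: 1.

1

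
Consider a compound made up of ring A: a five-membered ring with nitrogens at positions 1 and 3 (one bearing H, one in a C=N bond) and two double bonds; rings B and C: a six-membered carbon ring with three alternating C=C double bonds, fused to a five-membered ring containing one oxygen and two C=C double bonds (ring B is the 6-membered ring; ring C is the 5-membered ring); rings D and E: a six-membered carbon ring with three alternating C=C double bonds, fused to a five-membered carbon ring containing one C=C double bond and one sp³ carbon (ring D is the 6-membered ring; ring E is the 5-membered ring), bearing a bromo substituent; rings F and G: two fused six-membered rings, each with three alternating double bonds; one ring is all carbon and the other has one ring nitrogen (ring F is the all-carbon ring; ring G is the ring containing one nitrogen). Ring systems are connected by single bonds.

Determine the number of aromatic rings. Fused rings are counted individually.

6

Ring A is fully conjugated (every ring atom contributes a p orbital); 2 ring double bonds (4 π electrons) plus a heteroatom lone pair (2) give 6 π electrons. That satisfies 4n+2 with n=1, so ring A is aromatic (imidazole).
Rings B and C form a fused bicyclic system (with one oxygen) with 9 sp² atoms and 10 π electrons from ring double bonds plus a heteroatom lone pair. 10 = 4(2)+2, so the system is aromatic and both rings count as aromatic (benzofuran).
Ring D is planar and fully conjugated; 3 ring double bonds give 6 π electrons. Since 6 = 4n+2 (n=1), ring D is aromatic (benzene ring).
Ring E has one sp³ carbon, so it is not fully conjugated — not aromatic (cyclopentene ring).
Rings F and G form a fused bicyclic system (with one nitrogen) with 10 sp² atoms and 10 π electrons from ring double bonds. 10 = 4(2)+2, so the system is aromatic and both rings count as aromatic (quinoline).
Aromatic: A, B, C, D, F, G. Total: 6.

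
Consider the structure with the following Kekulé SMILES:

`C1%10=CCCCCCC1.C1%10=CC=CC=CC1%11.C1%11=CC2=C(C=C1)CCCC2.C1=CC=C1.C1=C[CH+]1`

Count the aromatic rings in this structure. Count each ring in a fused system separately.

The SMILES encodes an eight-membered carbon ring with one C=C double bond; a seven-membered carbon ring with three C=C double bonds and one sp³ carbon; a six-membered carbon ring with three alternating C=C double bonds, fused to a saturated six-membered carbon ring; a four-membered carbon ring with two alternating C=C double bonds; a three-membered all-carbon ring bearing a positive charge on one carbon, with one C=C double bond.
The 8-membered ring has six sp³ carbons, so it is not fully conjugated — not aromatic (cyclooctene).
The 7-membered ring has one sp³ carbon, so it is not fully conjugated — not aromatic (cycloheptatriene).
The 6-membered ring is fully conjugated (every ring atom contributes a p orbital); 3 ring double bonds give 6 π electrons. Since 6 = 4n+2 (n=1), it is aromatic (benzene ring).
The second 6-membered ring has four sp³ carbons, so it is not fully conjugated — not aromatic (cyclohexane ring).
The 4-membered ring has only sp² ring atoms; a planar conformation would have a fully conjugated π system of 4 electrons. But 4 = 4(1), which is 4n not 4n+2, so it is not aromatic (cyclobutadiene) — cyclobutadiene is antiaromatic and distorts to a rectangle.
The 3-membered ring has a continuous p-orbital overlap around the ring; 1 ring double bond (2 π electrons) plus the carbocation's empty p orbital (0, but keeps the ring conjugated) give 2 π electrons. Since 2 = 4n+2 (n=0), it is aromatic (cyclopropenyl cation).
2 of the 6 rings are aromatic. Total: 2.

2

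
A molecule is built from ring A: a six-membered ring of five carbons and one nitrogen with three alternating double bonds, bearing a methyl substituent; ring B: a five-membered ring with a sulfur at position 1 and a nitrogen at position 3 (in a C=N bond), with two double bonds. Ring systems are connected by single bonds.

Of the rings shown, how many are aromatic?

Ring A is planar and fully conjugated; 3 ring double bonds give 6 π electrons. That satisfies 4n+2 with n=1, so ring A is aromatic (pyridine).
Ring B is fully conjugated (every ring atom contributes a p orbital); 2 ring double bonds (4 π electrons) plus a heteroatom lone pair (2) give 6 π electrons. 6 = 4(1)+2, so ring B is aromatic (thiazole).
Aromatic: A, B. Total: 2.

2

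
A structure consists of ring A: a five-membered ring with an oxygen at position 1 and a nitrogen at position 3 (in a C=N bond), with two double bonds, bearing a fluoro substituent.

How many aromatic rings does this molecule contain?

1

Ring A has a continuous p-orbital overlap around the ring; 2 ring double bonds (4 π electrons) plus a heteroatom lone pair (2) give 6 π electrons. 6 = 4(1)+2, so ring A is aromatic (oxazole).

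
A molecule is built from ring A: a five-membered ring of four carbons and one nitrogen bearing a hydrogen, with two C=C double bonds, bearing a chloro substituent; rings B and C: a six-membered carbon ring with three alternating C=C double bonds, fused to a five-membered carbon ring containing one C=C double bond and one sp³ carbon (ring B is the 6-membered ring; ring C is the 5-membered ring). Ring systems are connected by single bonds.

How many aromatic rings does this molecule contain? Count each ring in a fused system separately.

Ring A has a continuous p-orbital overlap around the ring; 2 ring double bonds (4 π electrons) plus a heteroatom lone pair (2) give 6 π electrons. Since 6 = 4n+2 (n=1), ring A is aromatic (pyrrole).
Ring B is fully conjugated (every ring atom contributes a p orbital); 3 ring double bonds give 6 π electrons. 6 = 4(1)+2, so ring B is aromatic (benzene ring).
Ring C has one sp³ carbon, so it is not fully conjugated — not aromatic (cyclopentene ring).
Aromatic: A, B. Total: 2.

2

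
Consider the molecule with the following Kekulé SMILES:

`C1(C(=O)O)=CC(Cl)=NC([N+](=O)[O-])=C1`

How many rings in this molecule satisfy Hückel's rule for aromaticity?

1

The SMILES encodes a six-membered ring of five carbons and one nitrogen with three alternating double bonds.
The 6-membered ring with one nitrogen is planar and fully conjugated; 3 ring double bonds give 6 π electrons. That satisfies 4n+2 with n=1, so it is aromatic (pyridine).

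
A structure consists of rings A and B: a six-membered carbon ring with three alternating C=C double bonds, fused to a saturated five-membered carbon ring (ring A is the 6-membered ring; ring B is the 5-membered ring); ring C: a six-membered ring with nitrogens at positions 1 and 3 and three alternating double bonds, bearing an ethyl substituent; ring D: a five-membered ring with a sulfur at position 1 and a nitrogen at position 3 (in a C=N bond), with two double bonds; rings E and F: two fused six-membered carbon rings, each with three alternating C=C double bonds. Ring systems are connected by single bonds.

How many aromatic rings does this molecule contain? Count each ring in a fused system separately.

Ring A has a continuous p-orbital overlap around the ring; 3 ring double bonds give 6 π electrons. That satisfies 4n+2 with n=1, so ring A is aromatic (benzene ring).
Ring B has three sp³ carbons, so it is not fully conjugated — not aromatic (cyclopentane ring).
Ring C has a continuous p-orbital overlap around the ring; 3 ring double bonds give 6 π electrons. 6 = 4(1)+2, so ring C is aromatic (pyrimidine).
Ring D has a continuous p-orbital overlap around the ring; 2 ring double bonds (4 π electrons) plus a heteroatom lone pair (2) give 6 π electrons. Since 6 = 4n+2 (n=1), ring D is aromatic (thiazole).
Rings E and F form a fused bicyclic system with 10 sp² atoms and 10 π electrons from ring double bonds. 10 = 4(2)+2, so the system is aromatic and both rings count as aromatic (naphthalene).
Aromatic: A, C, D, E, F. Total: 5.

5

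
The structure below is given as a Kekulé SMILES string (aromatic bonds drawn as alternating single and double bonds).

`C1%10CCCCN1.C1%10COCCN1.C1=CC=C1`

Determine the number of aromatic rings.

The SMILES encodes a six-membered saturated ring of five carbons and one N–H nitrogen; a six-membered saturated ring with an oxygen and an N–H nitrogen at positions 1 and 4; a four-membered carbon ring with two alternating C=C double bonds.
The 6-membered ring with one N–H has only sp³ atoms, so it is not fully conjugated — not aromatic (piperidine).
The 6-membered ring with one oxygen and one N–H (1,4) has only sp³ atoms, so it is not fully conjugated — not aromatic (morpholine).
The 4-membered ring has only sp² ring atoms; a planar conformation would have a fully conjugated π system of 4 electrons. But 4 = 4(1), which is 4n not 4n+2, so it is not aromatic (cyclobutadiene) — cyclobutadiene is antiaromatic and distorts to a rectangle.
None of the rings are aromatic. Total: 0.

0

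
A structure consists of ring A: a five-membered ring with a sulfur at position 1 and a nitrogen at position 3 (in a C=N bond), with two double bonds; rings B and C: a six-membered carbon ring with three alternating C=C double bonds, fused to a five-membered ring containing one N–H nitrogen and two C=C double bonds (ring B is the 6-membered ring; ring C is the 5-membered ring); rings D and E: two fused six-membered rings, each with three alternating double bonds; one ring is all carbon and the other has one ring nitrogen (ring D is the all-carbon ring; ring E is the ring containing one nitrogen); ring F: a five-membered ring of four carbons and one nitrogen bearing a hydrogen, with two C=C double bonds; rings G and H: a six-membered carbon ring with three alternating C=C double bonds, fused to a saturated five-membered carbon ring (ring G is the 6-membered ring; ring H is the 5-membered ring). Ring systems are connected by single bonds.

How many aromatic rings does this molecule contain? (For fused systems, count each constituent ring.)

Ring A has a continuous p-orbital overlap around the ring; 2 ring double bonds (4 π electrons) plus a heteroatom lone pair (2) give 6 π electrons. Since 6 = 4n+2 (n=1), ring A is aromatic (thiazole).
Rings B and C form a fused bicyclic system (with one N–H) with 9 sp² atoms and 10 π electrons from ring double bonds plus a heteroatom lone pair. 10 = 4(2)+2, so the system is aromatic and both rings count as aromatic (indole).
Rings D and E form a fused bicyclic system (with one nitrogen) with 10 sp² atoms and 10 π electrons from ring double bonds. 10 = 4(2)+2, so the system is aromatic and both rings count as aromatic (quinoline).
Ring F is planar and fully conjugated; 2 ring double bonds (4 π electrons) plus a heteroatom lone pair (2) give 6 π electrons. Since 6 = 4n+2 (n=1), ring F is aromatic (pyrrole).
Ring G is fully conjugated (every ring atom contributes a p orbital); 3 ring double bonds give 6 π electrons. Since 6 = 4n+2 (n=1), ring G is aromatic (benzene ring).
Ring H has three sp³ carbons, so it is not fully conjugated — not aromatic (cyclopentane ring).
Aromatic: A, B, C, D, E, F, G. Total: 7.

7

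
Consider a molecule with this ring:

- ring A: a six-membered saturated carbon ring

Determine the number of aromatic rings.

0

Ring A has only sp³ atoms, so it is not fully conjugated — not aromatic (cyclohexane).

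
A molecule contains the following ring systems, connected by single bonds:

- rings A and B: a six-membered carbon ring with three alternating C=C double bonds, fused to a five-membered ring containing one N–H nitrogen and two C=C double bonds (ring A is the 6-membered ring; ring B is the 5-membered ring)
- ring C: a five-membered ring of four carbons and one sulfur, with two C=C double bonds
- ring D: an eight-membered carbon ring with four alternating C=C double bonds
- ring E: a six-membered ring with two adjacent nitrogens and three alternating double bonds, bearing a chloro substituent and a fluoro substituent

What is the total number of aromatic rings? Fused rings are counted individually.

Rings A and B form a fused bicyclic system (with one N–H) with 9 sp² atoms and 10 π electrons from ring double bonds plus a heteroatom lone pair. 10 = 4(2)+2, so the system is aromatic and both rings count as aromatic (indole).
Ring C is fully conjugated (every ring atom contributes a p orbital); 2 ring double bonds (4 π electrons) plus a heteroatom lone pair (2) give 6 π electrons. Since 6 = 4n+2 (n=1), ring C is aromatic (thiophene).
Ring D has only sp² ring atoms; a planar conformation would have a fully conjugated π system of 8 electrons. But 8 = 4(2), which is 4n not 4n+2, so ring D is not aromatic (cyclooctatetraene) — cyclooctatetraene distorts into a non-planar tub to avoid antiaromaticity.
Ring E is planar and fully conjugated; 3 ring double bonds give 6 π electrons. 6 = 4(1)+2, so ring E is aromatic (pyridazine).
Aromatic: A, B, C, E. Total: 4.

4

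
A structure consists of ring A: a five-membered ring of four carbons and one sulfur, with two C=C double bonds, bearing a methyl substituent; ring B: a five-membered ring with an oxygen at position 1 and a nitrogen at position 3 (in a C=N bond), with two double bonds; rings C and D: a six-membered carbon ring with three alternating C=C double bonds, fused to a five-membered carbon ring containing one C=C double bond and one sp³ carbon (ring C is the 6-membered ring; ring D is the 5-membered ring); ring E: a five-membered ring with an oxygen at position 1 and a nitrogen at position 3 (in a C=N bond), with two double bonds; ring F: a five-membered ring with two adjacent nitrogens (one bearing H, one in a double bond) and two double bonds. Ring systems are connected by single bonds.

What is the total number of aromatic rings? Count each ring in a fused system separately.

5

Ring A has a continuous p-orbital overlap around the ring; 2 ring double bonds (4 π electrons) plus a heteroatom lone pair (2) give 6 π electrons. 6 = 4(1)+2, so ring A is aromatic (thiophene).
Ring B is planar and fully conjugated; 2 ring double bonds (4 π electrons) plus a heteroatom lone pair (2) give 6 π electrons. That satisfies 4n+2 with n=1, so ring B is aromatic (oxazole).
Ring C has a continuous p-orbital overlap around the ring; 3 ring double bonds give 6 π electrons. Since 6 = 4n+2 (n=1), ring C is aromatic (benzene ring).
Ring D has one sp³ carbon, so it is not fully conjugated — not aromatic (cyclopentene ring).
Ring E has a continuous p-orbital overlap around the ring; 2 ring double bonds (4 π electrons) plus a heteroatom lone pair (2) give 6 π electrons. That satisfies 4n+2 with n=1, so ring E is aromatic (oxazole).
Ring F is planar and fully conjugated; 2 ring double bonds (4 π electrons) plus a heteroatom lone pair (2) give 6 π electrons. 6 = 4(1)+2, so ring F is aromatic (pyrazole).
Aromatic: A, B, C, E, F. Total: 5.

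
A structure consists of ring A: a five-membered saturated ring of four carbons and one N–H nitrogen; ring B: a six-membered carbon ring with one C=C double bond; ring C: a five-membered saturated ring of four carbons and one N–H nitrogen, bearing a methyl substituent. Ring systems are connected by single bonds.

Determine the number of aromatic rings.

0

Ring A has only sp³ atoms, so it is not fully conjugated — not aromatic (pyrrolidine).
Ring B has four sp³ carbons, so it is not fully conjugated — not aromatic (cyclohexene).
Ring C has only sp³ atoms, so it is not fully conjugated — not aromatic (pyrrolidine).
No ring is aromatic. Total: 0.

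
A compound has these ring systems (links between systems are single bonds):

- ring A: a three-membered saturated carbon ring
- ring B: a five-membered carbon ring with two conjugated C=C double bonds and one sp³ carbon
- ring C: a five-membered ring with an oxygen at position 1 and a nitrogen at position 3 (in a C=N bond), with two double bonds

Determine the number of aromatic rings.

Ring A has only sp³ atoms, so it is not fully conjugated — not aromatic (cyclopropane).
Ring B has one sp³ carbon, so it is not fully conjugated — not aromatic (cyclopentadiene).
Ring C has a continuous p-orbital overlap around the ring; 2 ring double bonds (4 π electrons) plus a heteroatom lone pair (2) give 6 π electrons. That satisfies 4n+2 with n=1, so ring C is aromatic (oxazole).
Aromatic: C. Total: 1.

1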